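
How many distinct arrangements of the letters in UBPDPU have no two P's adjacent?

120

There are 6!/(2!·2!) = 180 arrangements of UBPDPU in total.
Arrangements with the P's together: treat PP as one letter, giving (5)!/(2!) = 60.
Hence 180 − 60 = 120.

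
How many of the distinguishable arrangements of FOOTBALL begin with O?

2520

Fix O in the first position and arrange the remaining 7 letters.
Those 7 letters have L appearing twice, giving (7)!/(2!) = 2520.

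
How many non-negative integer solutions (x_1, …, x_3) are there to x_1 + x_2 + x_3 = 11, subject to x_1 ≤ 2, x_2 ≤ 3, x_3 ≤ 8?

By stars and bars, unrestricted non-negative solutions to x_1+…+x_3 = 11 number C(11+2,2) = 78.
Subtract solutions that violate a single cap (substitute x_i' = x_i − (cap_i+1)): x_1 ≥ 3 gives C(10,2) = 45; x_2 ≥ 4 gives C(9,2) = 36; x_3 ≥ 9 gives C(4,2) = 6. Together 87.
Add back pairs where two caps are both exceeded: 15 + 0 + 0 = 15.
By inclusion–exclusion the count is 78 − 87 + 15 = 6.

6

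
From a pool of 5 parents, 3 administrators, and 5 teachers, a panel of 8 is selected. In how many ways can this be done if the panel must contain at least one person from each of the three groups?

1240

With no constraint there are C(13,8) = 1287 possible selections.
Subtract selections that omit an entire group: no parents → C(8,8) = 1; no administrators → C(10,8) = 45; no teachers → C(8,8) = 1.
Add back selections omitting two groups (i.e. drawn from a single group): C(5,8) + C(3,8) + C(5,8) = 0.
By inclusion–exclusion: 1287 − 47 + 0 = 1240.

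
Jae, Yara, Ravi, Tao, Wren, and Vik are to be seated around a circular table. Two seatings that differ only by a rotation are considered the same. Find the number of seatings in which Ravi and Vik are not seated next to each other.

72

Without the restriction there are (5)! = 120 seatings.
Those with Ravi next to Vik: fuse the pair into one unit and seat 5 units around a circle — 2·(4)! = 48.
Subtracting, 120 − 48 = 72.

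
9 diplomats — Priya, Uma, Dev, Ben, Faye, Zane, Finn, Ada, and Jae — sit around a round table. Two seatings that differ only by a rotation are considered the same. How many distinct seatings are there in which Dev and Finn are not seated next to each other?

Without the restriction there are (8)! = 40320 seatings.
Those with Dev next to Finn: fuse the pair into one unit and seat 8 units around a circle — 2·(7)! = 10080.
Subtracting, 40320 − 10080 = 30240.

30240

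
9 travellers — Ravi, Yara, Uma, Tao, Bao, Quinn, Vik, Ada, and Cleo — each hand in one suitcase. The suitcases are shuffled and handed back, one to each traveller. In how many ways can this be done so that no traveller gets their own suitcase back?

This is the derangement count D_9: permutations of 9 items with no fixed point.
By inclusion–exclusion this is Σ_{j=0}^{9} (−1)^j C(9,j)·(9−j)!.
Computing: 362880 − 362880 + 181440 − 60480 + 15120 − 3024 + 504 − 72 + 9 − 1 = 133496.

133496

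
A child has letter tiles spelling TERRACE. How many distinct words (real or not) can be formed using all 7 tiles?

1260

TERRACE has 7 letters with E appearing twice and R appearing twice.
The number of distinct arrangements is 7!/(2!·2!) = 5040/4 = 1260.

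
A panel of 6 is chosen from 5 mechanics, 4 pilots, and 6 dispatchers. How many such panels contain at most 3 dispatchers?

4410

Split by how many dispatchers are chosen (0 through 3).
Sum: C(6,0)·C(9,6) + C(6,1)·C(9,5) + C(6,2)·C(9,4) + C(6,3)·C(9,3) = 84 + 756 + 1890 + 1680 = 4410.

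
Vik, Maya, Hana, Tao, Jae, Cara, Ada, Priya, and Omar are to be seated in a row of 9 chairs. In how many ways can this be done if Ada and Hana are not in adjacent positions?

Of the 9! = 362880 arrangements, those with Ada and Hana adjacent number 2 × 8! = 80640 (treat the pair as a block with 2 internal orders).
Complementary counting: 362880 − 80640 = 282240.

282240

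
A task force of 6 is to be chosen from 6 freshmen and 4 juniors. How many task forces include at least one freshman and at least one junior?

209

Unrestricted: C(10,6) = 210 ways to pick any 6 of the 10.
Subtract selections that omit an entire group: no freshmen → C(4,6) = 0; no juniors → C(6,6) = 1.
Both groups omitted at once is impossible, so 210 − 1 = 209.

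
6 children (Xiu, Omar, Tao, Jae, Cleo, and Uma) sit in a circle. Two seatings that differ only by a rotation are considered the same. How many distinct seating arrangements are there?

Seat Xiu anywhere (absorbing the rotational symmetry), then permute the other 5: (5)! = 120.

120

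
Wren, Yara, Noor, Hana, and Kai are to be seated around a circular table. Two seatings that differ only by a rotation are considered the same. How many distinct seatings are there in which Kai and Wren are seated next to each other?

Treat {Kai, Wren} as one unit (2 internal orders) and seat the resulting 4 units around the table: (3)! circular arrangements.
So 2 × (3)! = 2 × 6 = 12.

12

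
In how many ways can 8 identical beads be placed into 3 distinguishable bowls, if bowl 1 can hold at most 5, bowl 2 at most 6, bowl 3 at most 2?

Without the upper bounds there are C(10,2) = 45 ways to split 8 among 3 bowls.
Subtract solutions that violate a single cap (substitute x_i' = x_i − (cap_i+1)): x_1 ≥ 6 gives C(4,2) = 6; x_2 ≥ 7 gives C(3,2) = 3; x_3 ≥ 3 gives C(7,2) = 21. Together 30.
No two caps can be exceeded simultaneously, so the pair terms are all 0.
By inclusion–exclusion the count is 45 − 30 + 0 = 15.

15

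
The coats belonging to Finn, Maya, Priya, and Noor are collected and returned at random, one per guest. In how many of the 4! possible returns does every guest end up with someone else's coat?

9

This is the derangement count D_4: permutations of 4 items with no fixed point.
By inclusion–exclusion this is Σ_{j=0}^{4} (−1)^j C(4,j)·(4−j)!.
Computing: 24 − 24 + 12 − 4 + 1 = 9.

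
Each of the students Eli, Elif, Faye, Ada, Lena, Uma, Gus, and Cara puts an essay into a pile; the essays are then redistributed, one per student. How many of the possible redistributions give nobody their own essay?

Count assignments avoiding every fixed point. For any j of the 8 students fixed to their own essay, the other 8−j can be arranged in (8−j)! ways.
By inclusion–exclusion this is Σ_{j=0}^{8} (−1)^j C(8,j)·(8−j)!.
Computing: 40320 − 40320 + 20160 − 6720 + 1680 − 336 + 56 − 8 + 1 = 14833.

14833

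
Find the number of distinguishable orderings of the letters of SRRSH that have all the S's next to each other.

12

Treat the 2 copies of S as a single block. The multiset to arrange is then {SS, H, R, R}, 4 items in all.
That gives (4)!/(2!) = 12 arrangements.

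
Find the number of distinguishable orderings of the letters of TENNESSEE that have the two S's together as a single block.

Treat the 2 copies of S as a single block. The multiset to arrange is then {SS, E, E, E, E, N, N, T}, 8 items in all.
That gives (8)!/(4!·2!) = 840 arrangements.

840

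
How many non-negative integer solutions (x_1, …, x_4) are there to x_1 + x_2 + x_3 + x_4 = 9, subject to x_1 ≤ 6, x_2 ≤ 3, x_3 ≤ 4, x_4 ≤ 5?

100

Without the upper bounds there are C(12,3) = 220 ways to split 9 among 4 variables.
Subtract solutions that violate a single cap (substitute x_i' = x_i − (cap_i+1)): x_1 ≥ 7 gives C(5,3) = 10; x_2 ≥ 4 gives C(8,3) = 56; x_3 ≥ 5 gives C(7,3) = 35; x_4 ≥ 6 gives C(6,3) = 20. Together 121.
Add back pairs where two caps are both exceeded: 0 + 0 + 0 + 1 + 0 + 0 = 1.
By inclusion–exclusion the count is 220 − 121 + 1 = 100.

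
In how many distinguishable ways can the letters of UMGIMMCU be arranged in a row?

Letter multiplicities in UMGIMMCU: C×1, G×1, I×1, M×3, U×2.
The number of distinct arrangements is 8!/(3!·2!) = 40320/12 = 3360.

3360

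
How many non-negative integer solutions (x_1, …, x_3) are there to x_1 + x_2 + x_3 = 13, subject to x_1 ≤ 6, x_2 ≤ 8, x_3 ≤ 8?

Without the upper bounds there are C(15,2) = 105 ways to split 13 among 3 variables.
Subtract solutions that violate a single cap (substitute x_i' = x_i − (cap_i+1)): x_1 ≥ 7 gives C(8,2) = 28; x_2 ≥ 9 gives C(6,2) = 15; x_3 ≥ 9 gives C(6,2) = 15. Together 58.
No two caps can be exceeded simultaneously, so the pair terms are all 0.
By inclusion–exclusion the count is 105 − 58 + 0 = 47.

47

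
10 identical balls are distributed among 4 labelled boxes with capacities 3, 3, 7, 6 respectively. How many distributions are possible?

By stars and bars, unrestricted non-negative solutions to x_1+…+x_4 = 10 number C(10+3,3) = 286.
Subtract solutions that violate a single cap (substitute x_i' = x_i − (cap_i+1)): x_1 ≥ 4 gives C(9,3) = 84; x_2 ≥ 4 gives C(9,3) = 84; x_3 ≥ 8 gives C(5,3) = 10; x_4 ≥ 7 gives C(6,3) = 20. Together 198.
Add back pairs where two caps are both exceeded: 10 + 0 + 0 + 0 + 0 + 0 = 10.
By inclusion–exclusion the count is 286 − 198 + 10 = 98.

98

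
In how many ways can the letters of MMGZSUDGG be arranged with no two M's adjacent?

Total arrangements of MMGZSUDGG: 9!/(3!·2!) = 30240.
If the two M's are adjacent, glue them into one block, leaving 8 items to arrange: (8)!/(3!) = 6720 ways.
Hence 30240 − 6720 = 23520.

23520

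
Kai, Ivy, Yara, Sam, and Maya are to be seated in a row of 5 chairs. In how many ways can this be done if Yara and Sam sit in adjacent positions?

Treat {Yara, Sam} as a single unit. There are 4 units to order, and the pair itself can be ordered 2 ways.
That gives 2 × 4! = 2 × 24 = 48.

48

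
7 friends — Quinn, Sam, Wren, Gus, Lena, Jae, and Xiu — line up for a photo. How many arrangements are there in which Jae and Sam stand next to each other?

1440

Glue Jae and Sam into one block (2 internal orders), leaving 6 units to arrange in a row.
So the count is 2·(6)! = 1440.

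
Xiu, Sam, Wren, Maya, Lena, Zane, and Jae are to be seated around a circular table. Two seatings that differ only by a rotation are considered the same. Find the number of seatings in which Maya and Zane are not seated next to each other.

All circular seatings of 7 people number (6)! = 720.
Seatings with Maya beside Zane: treat them as a block with 2 internal orders, giving 2 × (5)! = 240.
Subtracting, 720 − 240 = 480.

480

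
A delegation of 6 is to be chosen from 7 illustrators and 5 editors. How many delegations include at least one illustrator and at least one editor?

917

Unrestricted: C(12,6) = 924 ways to pick any 6 of the 12.
Subtract selections that omit an entire group: no illustrators → C(5,6) = 0; no editors → C(7,6) = 7.
Both groups omitted at once is impossible, so 924 − 7 = 917.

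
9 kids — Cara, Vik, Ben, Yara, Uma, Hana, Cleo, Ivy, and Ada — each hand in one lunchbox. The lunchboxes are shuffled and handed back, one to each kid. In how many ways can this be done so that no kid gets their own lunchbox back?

133496

This is the derangement count D_9: permutations of 9 items with no fixed point.
By inclusion–exclusion this is Σ_{j=0}^{9} (−1)^j C(9,j)·(9−j)!.
Computing: 362880 − 362880 + 181440 − 60480 + 15120 − 3024 + 504 − 72 + 9 − 1 = 133496.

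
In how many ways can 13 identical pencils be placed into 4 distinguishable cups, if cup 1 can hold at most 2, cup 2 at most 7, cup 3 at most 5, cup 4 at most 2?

Without the upper bounds there are C(16,3) = 560 ways to split 13 among 4 cups.
Subtract solutions that violate a single cap (substitute x_i' = x_i − (cap_i+1)): x_1 ≥ 3 gives C(13,3) = 286; x_2 ≥ 8 gives C(8,3) = 56; x_3 ≥ 6 gives C(10,3) = 120; x_4 ≥ 3 gives C(13,3) = 286. Together 748.
Add back pairs where two caps are both exceeded: 10 + 35 + 120 + 0 + 10 + 35 = 210.
Subtract triples: 0 + 0 + 4 + 0 = 4.
By inclusion–exclusion the count is 560 − 748 + 210 − 4 = 18.

18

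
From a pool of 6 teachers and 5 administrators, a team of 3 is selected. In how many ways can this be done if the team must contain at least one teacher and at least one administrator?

With no constraint there are C(11,3) = 165 possible selections.
Subtract selections that omit an entire group: no teachers → C(5,3) = 10; no administrators → C(6,3) = 20.
Both groups omitted at once is impossible, so 165 − 30 = 135.

135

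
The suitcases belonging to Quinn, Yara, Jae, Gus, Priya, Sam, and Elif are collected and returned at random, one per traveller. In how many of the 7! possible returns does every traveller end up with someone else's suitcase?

Count assignments avoiding every fixed point. For any j of the 7 travellers fixed to their own suitcase, the other 7−j can be arranged in (7−j)! ways.
By inclusion–exclusion this is Σ_{j=0}^{7} (−1)^j C(7,j)·(7−j)!.
Computing: 5040 − 5040 + 2520 − 840 + 210 − 42 + 7 − 1 = 1854.

1854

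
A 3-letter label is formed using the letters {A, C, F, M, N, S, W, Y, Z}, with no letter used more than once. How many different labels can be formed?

With no repetition, fill the 3 letters in order: 9 choices, then 8, down to 7.
9 × 8 × 7 = 504.

504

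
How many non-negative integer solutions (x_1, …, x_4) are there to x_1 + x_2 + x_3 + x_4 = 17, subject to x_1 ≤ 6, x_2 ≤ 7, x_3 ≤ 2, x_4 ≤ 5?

Without the upper bounds there are C(20,3) = 1140 ways to split 17 among 4 variables.
Subtract solutions that violate a single cap (substitute x_i' = x_i − (cap_i+1)): x_1 ≥ 7 gives C(13,3) = 286; x_2 ≥ 8 gives C(12,3) = 220; x_3 ≥ 3 gives C(17,3) = 680; x_4 ≥ 6 gives C(14,3) = 364. Together 1550.
Add back pairs where two caps are both exceeded: 10 + 120 + 35 + 84 + 20 + 165 = 434.
Subtract triples: 0 + 0 + 4 + 1 = 5.
By inclusion–exclusion the count is 1140 − 1550 + 434 − 5 = 19.

19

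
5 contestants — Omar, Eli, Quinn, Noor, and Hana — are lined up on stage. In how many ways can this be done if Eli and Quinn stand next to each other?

Glue Eli and Quinn into one block (2 internal orders), leaving 4 units to arrange in a row.
That gives 2 × 4! = 2 × 24 = 48.

48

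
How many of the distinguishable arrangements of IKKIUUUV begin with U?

With the first slot taken by U, it remains to arrange the other 7 letters (IKKIUUV).
Those 7 letters have I appearing twice, K appearing twice, and U appearing twice, giving (7)!/(2!·2!·2!) = 630.

630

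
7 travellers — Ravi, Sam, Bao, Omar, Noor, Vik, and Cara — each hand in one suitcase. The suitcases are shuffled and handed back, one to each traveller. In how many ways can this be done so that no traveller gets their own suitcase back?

This is the derangement count D_7: permutations of 7 items with no fixed point.
By inclusion–exclusion this is Σ_{j=0}^{7} (−1)^j C(7,j)·(7−j)!.
Computing: 5040 − 5040 + 2520 − 840 + 210 − 42 + 7 − 1 = 1854.

1854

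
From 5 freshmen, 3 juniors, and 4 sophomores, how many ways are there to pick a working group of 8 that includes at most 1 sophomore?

33

Split by how many sophomores are chosen (0 through 1).
Sum: C(4,0)·C(8,8) + C(4,1)·C(8,7) = 1 + 32 = 33.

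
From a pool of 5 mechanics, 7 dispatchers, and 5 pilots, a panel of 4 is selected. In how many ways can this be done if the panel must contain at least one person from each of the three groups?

With no constraint there are C(17,4) = 2380 possible selections.
Subtract selections that omit an entire group: no mechanics → C(12,4) = 495; no dispatchers → C(10,4) = 210; no pilots → C(12,4) = 495.
Add back selections omitting two groups (i.e. drawn from a single group): C(5,4) + C(7,4) + C(5,4) = 45.
By inclusion–exclusion: 2380 − 1200 + 45 = 1225.

1225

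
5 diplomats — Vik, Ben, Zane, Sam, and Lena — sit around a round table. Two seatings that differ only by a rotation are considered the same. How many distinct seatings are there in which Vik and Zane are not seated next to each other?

Without the restriction there are (4)! = 24 seatings.
Seatings with Vik beside Zane: treat them as a block with 2 internal orders, giving 2 × (3)! = 12.
Subtracting, 24 − 12 = 12.

12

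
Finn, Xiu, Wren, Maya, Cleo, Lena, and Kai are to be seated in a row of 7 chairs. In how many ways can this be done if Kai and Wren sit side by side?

1440

Treat {Kai, Wren} as a single unit. There are 6 units to order, and the pair itself can be ordered 2 ways.
So the count is 2·(6)! = 1440.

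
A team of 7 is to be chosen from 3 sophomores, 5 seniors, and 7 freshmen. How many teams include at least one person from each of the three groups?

Total 7-person selections from all 15: C(15,7) = 6435.
Subtract selections that omit an entire group: no sophomores → C(12,7) = 792; no seniors → C(10,7) = 120; no freshmen → C(8,7) = 8.
Add back selections omitting two groups (i.e. drawn from a single group): C(3,7) + C(5,7) + C(7,7) = 1.
By inclusion–exclusion: 6435 − 920 + 1 = 5516.

5516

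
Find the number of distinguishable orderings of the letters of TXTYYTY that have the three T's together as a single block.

Treat the 3 copies of T as a single block. The multiset to arrange is then {TTT, X, Y, Y, Y}, 5 items in all.
That gives (5)!/(3!) = 20 arrangements.

20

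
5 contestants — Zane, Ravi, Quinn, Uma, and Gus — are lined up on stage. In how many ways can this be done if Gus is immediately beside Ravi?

Glue Gus and Ravi into one block (2 internal orders), leaving 4 units to arrange in a row.
So the count is 2·(4)! = 48.

48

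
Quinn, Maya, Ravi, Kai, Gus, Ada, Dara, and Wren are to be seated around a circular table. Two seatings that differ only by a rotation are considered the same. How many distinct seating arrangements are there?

5040

Seat Quinn anywhere (absorbing the rotational symmetry), then permute the other 7: (7)! = 5040.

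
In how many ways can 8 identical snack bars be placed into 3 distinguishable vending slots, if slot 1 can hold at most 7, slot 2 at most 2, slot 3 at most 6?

20

Ignoring the caps, the number of non-negative solutions to x_1+…+x_3 = 8 is C(10,2) = 45.
Subtract solutions that violate a single cap (substitute x_i' = x_i − (cap_i+1)): x_1 ≥ 8 gives C(2,2) = 1; x_2 ≥ 3 gives C(7,2) = 21; x_3 ≥ 7 gives C(3,2) = 3. Together 25.
No two caps can be exceeded simultaneously, so the pair terms are all 0.
By inclusion–exclusion the count is 45 − 25 + 0 = 20.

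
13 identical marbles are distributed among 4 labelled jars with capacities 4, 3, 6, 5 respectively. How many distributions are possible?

51

By stars and bars, unrestricted non-negative solutions to x_1+…+x_4 = 13 number C(13+3,3) = 560.
Subtract solutions that violate a single cap (substitute x_i' = x_i − (cap_i+1)): x_1 ≥ 5 gives C(11,3) = 165; x_2 ≥ 4 gives C(12,3) = 220; x_3 ≥ 7 gives C(9,3) = 84; x_4 ≥ 6 gives C(10,3) = 120. Together 589.
Add back pairs where two caps are both exceeded: 35 + 4 + 10 + 10 + 20 + 1 = 80.
By inclusion–exclusion the count is 560 − 589 + 80 = 51.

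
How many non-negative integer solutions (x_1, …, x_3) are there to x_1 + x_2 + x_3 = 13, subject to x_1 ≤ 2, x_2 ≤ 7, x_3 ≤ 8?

12

Without the upper bounds there are C(15,2) = 105 ways to split 13 among 3 variables.
Subtract solutions that violate a single cap (substitute x_i' = x_i − (cap_i+1)): x_1 ≥ 3 gives C(12,2) = 66; x_2 ≥ 8 gives C(7,2) = 21; x_3 ≥ 9 gives C(6,2) = 15. Together 102.
Add back pairs where two caps are both exceeded: 6 + 3 + 0 = 9.
By inclusion–exclusion the count is 105 − 102 + 9 = 12.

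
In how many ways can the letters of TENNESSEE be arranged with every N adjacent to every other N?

Treat the 2 copies of N as a single block. The multiset to arrange is then {NN, E, E, E, E, S, S, T}, 8 items in all.
That gives (8)!/(4!·2!) = 840 arrangements.

840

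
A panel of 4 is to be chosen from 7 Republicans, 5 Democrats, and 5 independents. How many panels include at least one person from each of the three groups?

1225

With no constraint there are C(17,4) = 2380 possible selections.
Subtract selections that omit an entire group: no Republicans → C(10,4) = 210; no Democrats → C(12,4) = 495; no independents → C(12,4) = 495.
Add back selections omitting two groups (i.e. drawn from a single group): C(7,4) + C(5,4) + C(5,4) = 45.
By inclusion–exclusion: 2380 − 1200 + 45 = 1225.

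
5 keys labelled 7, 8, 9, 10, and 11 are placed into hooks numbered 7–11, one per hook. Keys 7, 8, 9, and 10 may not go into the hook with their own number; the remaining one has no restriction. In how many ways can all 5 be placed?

53

Let Aᵢ (for 7 ≤ i ≤ 10) be the placements that put key i in its forbidden hook. Any j of these fix j positions, leaving (5−j)! ways to fill the rest, and there are C(4,j) ways to pick which j.
By inclusion–exclusion, the number of valid placements is Σ_{j=0}^{4} (−1)^j C(4,j)·(5−j)!.
Computing: 120 − 96 + 36 − 8 + 1 = 53.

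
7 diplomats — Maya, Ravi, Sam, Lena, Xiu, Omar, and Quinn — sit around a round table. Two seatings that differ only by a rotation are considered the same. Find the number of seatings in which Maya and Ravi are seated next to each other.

Treat {Maya, Ravi} as one unit (2 internal orders) and seat the resulting 6 units around the table: (5)! circular arrangements.
So 2 × (5)! = 2 × 120 = 240.

240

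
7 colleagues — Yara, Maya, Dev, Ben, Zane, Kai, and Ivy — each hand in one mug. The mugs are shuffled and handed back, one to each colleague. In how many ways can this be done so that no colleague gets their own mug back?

1854

Count assignments avoiding every fixed point. For any j of the 7 colleagues fixed to their own mug, the other 7−j can be arranged in (7−j)! ways.
By inclusion–exclusion this is Σ_{j=0}^{7} (−1)^j C(7,j)·(7−j)!.
Computing: 5040 − 5040 + 2520 − 840 + 210 − 42 + 7 − 1 = 1854.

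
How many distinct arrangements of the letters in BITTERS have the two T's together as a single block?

720

Treat the 2 copies of T as a single block. The multiset to arrange is then {TT, B, E, I, R, S}, 6 items in all.
All 6 items are distinct, so there are (6)! = 720 arrangements.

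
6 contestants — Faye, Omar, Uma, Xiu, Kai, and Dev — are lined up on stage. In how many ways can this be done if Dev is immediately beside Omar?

Glue Dev and Omar into one block (2 internal orders), leaving 5 units to arrange in a row.
So the count is 2·(5)! = 240.

240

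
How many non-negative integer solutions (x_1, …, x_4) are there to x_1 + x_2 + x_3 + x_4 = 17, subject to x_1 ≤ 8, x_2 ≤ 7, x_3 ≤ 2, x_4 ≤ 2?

10

Without the upper bounds there are C(20,3) = 1140 ways to split 17 among 4 variables.
Subtract solutions that violate a single cap (substitute x_i' = x_i − (cap_i+1)): x_1 ≥ 9 gives C(11,3) = 165; x_2 ≥ 8 gives C(12,3) = 220; x_3 ≥ 3 gives C(17,3) = 680; x_4 ≥ 3 gives C(17,3) = 680. Together 1745.
Add back pairs where two caps are both exceeded: 1 + 56 + 56 + 84 + 84 + 364 = 645.
Subtract triples: 0 + 0 + 10 + 20 = 30.
By inclusion–exclusion the count is 1140 − 1745 + 645 − 30 = 10.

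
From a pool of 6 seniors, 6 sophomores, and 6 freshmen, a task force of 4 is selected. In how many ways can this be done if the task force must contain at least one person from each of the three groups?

1620

With no constraint there are C(18,4) = 3060 possible selections.
Selections missing a whole group: no seniors → C(12,4) = 495; no sophomores → C(12,4) = 495; no freshmen → C(12,4) = 495.
Add back selections omitting two groups (i.e. drawn from a single group): C(6,4) + C(6,4) + C(6,4) = 45.
By inclusion–exclusion: 3060 − 1485 + 45 = 1620.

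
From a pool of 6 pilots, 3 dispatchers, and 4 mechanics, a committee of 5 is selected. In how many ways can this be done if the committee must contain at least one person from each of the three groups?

894

Total 5-person selections from all 13: C(13,5) = 1287.
Subtract selections that omit an entire group: no pilots → C(7,5) = 21; no dispatchers → C(10,5) = 252; no mechanics → C(9,5) = 126.
Add back selections omitting two groups (i.e. drawn from a single group): C(6,5) + C(3,5) + C(4,5) = 6.
By inclusion–exclusion: 1287 − 399 + 6 = 894.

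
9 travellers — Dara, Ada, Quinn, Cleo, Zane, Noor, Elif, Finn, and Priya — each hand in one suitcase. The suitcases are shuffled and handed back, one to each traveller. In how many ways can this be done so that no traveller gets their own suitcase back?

Count assignments avoiding every fixed point. For any j of the 9 travellers fixed to their own suitcase, the other 9−j can be arranged in (9−j)! ways.
By inclusion–exclusion this is Σ_{j=0}^{9} (−1)^j C(9,j)·(9−j)!.
Computing: 362880 − 362880 + 181440 − 60480 + 15120 − 3024 + 504 − 72 + 9 − 1 = 133496.

133496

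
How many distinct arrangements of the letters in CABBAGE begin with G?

180

Fix G in the first position and arrange the remaining 6 letters.
Those 6 letters have A appearing twice and B appearing twice, giving (6)!/(2!·2!) = 180.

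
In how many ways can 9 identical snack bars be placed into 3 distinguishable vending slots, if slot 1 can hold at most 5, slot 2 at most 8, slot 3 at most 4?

Without the upper bounds there are C(11,2) = 55 ways to split 9 among 3 vending slots.
Subtract solutions that violate a single cap (substitute x_i' = x_i − (cap_i+1)): x_1 ≥ 6 gives C(5,2) = 10; x_2 ≥ 9 gives C(2,2) = 1; x_3 ≥ 5 gives C(6,2) = 15. Together 26.
No two caps can be exceeded simultaneously, so the pair terms are all 0.
By inclusion–exclusion the count is 55 − 26 + 0 = 29.

29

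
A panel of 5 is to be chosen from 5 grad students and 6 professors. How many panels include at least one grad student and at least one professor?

455

Total 5-person selections from all 11: C(11,5) = 462.
Subtract selections that omit an entire group: no grad students → C(6,5) = 6; no professors → C(5,5) = 1.
Both groups omitted at once is impossible, so 462 − 7 = 455.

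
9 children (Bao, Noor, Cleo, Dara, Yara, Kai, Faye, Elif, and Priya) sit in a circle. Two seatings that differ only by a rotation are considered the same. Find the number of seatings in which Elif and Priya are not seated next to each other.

All circular seatings of 9 people number (8)! = 40320.
Those with Elif next to Priya: fuse the pair into one unit and seat 8 units around a circle — 2·(7)! = 10080.
Subtracting, 40320 − 10080 = 30240.

30240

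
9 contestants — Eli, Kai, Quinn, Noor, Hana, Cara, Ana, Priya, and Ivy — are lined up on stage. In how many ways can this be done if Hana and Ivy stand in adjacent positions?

Treat {Hana, Ivy} as a single unit. There are 8 units to order, and the pair itself can be ordered 2 ways.
That gives 2 × 8! = 2 × 40320 = 80640.

80640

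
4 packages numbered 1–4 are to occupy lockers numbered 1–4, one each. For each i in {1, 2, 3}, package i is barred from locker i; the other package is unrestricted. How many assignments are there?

Let Aᵢ (for i ∈ {1, 2, 3}) be the placements that put package i in its forbidden locker. Any j of these fix j positions, leaving (4−j)! ways to fill the rest, and there are C(3,j) ways to pick which j.
By inclusion–exclusion, the number of valid placements is Σ_{j=0}^{3} (−1)^j C(3,j)·(4−j)!.
Computing: 24 − 18 + 6 − 1 = 11.

11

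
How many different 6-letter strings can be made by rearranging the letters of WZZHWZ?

60

Letter multiplicities in WZZHWZ: H×1, W×2, Z×3.
The number of distinct arrangements is 6!/(3!·2!) = 720/12 = 60.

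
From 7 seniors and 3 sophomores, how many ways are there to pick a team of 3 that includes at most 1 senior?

22

Split by how many seniors are chosen (0 through 1).
Sum: C(7,0)·C(3,3) + C(7,1)·C(3,2) = 1 + 21 = 22.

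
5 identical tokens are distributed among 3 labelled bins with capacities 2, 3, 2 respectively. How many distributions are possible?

By stars and bars, unrestricted non-negative solutions to x_1+…+x_3 = 5 number C(5+2,2) = 21.
Subtract solutions that violate a single cap (substitute x_i' = x_i − (cap_i+1)): x_1 ≥ 3 gives C(4,2) = 6; x_2 ≥ 4 gives C(3,2) = 3; x_3 ≥ 3 gives C(4,2) = 6. Together 15.
No two caps can be exceeded simultaneously, so the pair terms are all 0.
By inclusion–exclusion the count is 21 − 15 + 0 = 6.

6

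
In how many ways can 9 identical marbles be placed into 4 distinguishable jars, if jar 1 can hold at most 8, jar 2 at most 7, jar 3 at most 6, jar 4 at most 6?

Ignoring the caps, the number of non-negative solutions to x_1+…+x_4 = 9 is C(12,3) = 220.
Subtract solutions that violate a single cap (substitute x_i' = x_i − (cap_i+1)): x_1 ≥ 9 gives C(3,3) = 1; x_2 ≥ 8 gives C(4,3) = 4; x_3 ≥ 7 gives C(5,3) = 10; x_4 ≥ 7 gives C(5,3) = 10. Together 25.
No two caps can be exceeded simultaneously, so the pair terms are all 0.
By inclusion–exclusion the count is 220 − 25 + 0 = 195.

195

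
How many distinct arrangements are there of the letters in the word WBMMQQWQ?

Letter multiplicities in WBMMQQWQ: B×1, M×2, Q×3, W×2.
So there are 8! / (3!·2!·2!) = 1680 distinguishable arrangements.

1680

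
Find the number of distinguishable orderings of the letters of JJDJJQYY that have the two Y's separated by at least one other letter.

630

Total arrangements of JJDJJQYY: 8!/(4!·2!) = 840.
Arrangements with the Y's together: treat YY as one letter, giving (7)!/(4!) = 210.
Hence 840 − 210 = 630.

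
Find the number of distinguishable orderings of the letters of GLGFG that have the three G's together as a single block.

6

Treat the 3 copies of G as a single block. The multiset to arrange is then {GGG, F, L}, 3 items in all.
All 3 items are distinct, so there are (3)! = 6 arrangements.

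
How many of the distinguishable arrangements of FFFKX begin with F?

With the first slot taken by F, it remains to arrange the other 4 letters (FFKX).
Those 4 letters have F appearing twice, giving (4)!/(2!) = 12.

12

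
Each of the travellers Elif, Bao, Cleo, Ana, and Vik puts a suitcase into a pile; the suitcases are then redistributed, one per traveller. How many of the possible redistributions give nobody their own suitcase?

Count assignments avoiding every fixed point. For any j of the 5 travellers fixed to their own suitcase, the other 5−j can be arranged in (5−j)! ways.
By inclusion–exclusion this is Σ_{j=0}^{5} (−1)^j C(5,j)·(5−j)!.
Computing: 120 − 120 + 60 − 20 + 5 − 1 = 44.

44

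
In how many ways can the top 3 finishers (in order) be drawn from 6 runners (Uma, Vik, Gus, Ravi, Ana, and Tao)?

120

This is an ordered selection of 3 from 6: P(6,3).
That gives 6 × 5 × 4 = 120.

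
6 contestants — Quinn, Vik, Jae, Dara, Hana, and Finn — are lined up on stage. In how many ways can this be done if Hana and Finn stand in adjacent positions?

Glue Hana and Finn into one block (2 internal orders), leaving 5 units to arrange in a row.
That gives 2 × 5! = 2 × 120 = 240.

240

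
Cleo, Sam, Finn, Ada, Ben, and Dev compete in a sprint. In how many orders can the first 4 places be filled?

This is an ordered selection of 4 from 6: P(6,4).
That gives 6 × 5 × 4 × 3 = 360.

360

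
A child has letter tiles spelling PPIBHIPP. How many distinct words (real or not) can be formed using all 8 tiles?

PPIBHIPP has 8 letters with I appearing twice and P appearing 4 times.
Dividing 8! = 40320 by 4!·2! = 48 for the repeated letters gives 840.

840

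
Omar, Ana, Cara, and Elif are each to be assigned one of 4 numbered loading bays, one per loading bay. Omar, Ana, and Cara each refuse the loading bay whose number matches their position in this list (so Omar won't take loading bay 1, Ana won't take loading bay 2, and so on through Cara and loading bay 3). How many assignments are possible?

11

Let Aᵢ (for i ∈ {1, 2, 3}) be the placements that put person i in their forbidden loading bay. Any j of these fix j positions, leaving (4−j)! ways to fill the rest, and there are C(3,j) ways to pick which j.
By inclusion–exclusion, the number of valid placements is Σ_{j=0}^{3} (−1)^j C(3,j)·(4−j)!.
Computing: 24 − 18 + 6 − 1 = 11.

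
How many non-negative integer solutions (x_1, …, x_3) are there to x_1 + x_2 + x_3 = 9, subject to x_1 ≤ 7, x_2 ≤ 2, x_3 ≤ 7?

Ignoring the caps, the number of non-negative solutions to x_1+…+x_3 = 9 is C(11,2) = 55.
Subtract solutions that violate a single cap (substitute x_i' = x_i − (cap_i+1)): x_1 ≥ 8 gives C(3,2) = 3; x_2 ≥ 3 gives C(8,2) = 28; x_3 ≥ 8 gives C(3,2) = 3. Together 34.
No two caps can be exceeded simultaneously, so the pair terms are all 0.
By inclusion–exclusion the count is 55 − 34 + 0 = 21.

21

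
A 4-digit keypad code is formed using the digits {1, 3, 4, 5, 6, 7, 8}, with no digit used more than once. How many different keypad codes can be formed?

840

With no repetition, fill the 4 digits in order: 7 choices, then 6, down to 4.
7 × 6 × 5 × 4 = 840.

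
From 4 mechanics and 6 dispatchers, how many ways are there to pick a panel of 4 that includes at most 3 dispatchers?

Split by how many dispatchers are chosen (0 through 3).
Sum: C(6,0)·C(4,4) + C(6,1)·C(4,3) + C(6,2)·C(4,2) + C(6,3)·C(4,1) = 1 + 24 + 90 + 80 = 195.

195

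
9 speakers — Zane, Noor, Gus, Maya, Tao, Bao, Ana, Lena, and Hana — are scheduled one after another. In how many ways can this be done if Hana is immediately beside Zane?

80640

Glue Hana and Zane into one block (2 internal orders), leaving 8 units to arrange in a row.
So the count is 2·(8)! = 80640.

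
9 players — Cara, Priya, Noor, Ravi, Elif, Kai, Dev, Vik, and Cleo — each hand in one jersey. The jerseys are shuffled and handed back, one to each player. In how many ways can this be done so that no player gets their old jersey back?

Let Aᵢ be the assignments in which player i gets their old jersey. We want the size of the complement of A₁∪…∪A_9.
By inclusion–exclusion this is Σ_{j=0}^{9} (−1)^j C(9,j)·(9−j)!.
Computing: 362880 − 362880 + 181440 − 60480 + 15120 − 3024 + 504 − 72 + 9 − 1 = 133496.

133496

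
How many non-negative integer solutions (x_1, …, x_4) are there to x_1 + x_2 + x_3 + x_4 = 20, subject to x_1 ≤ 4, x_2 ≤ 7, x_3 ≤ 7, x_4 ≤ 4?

10

By stars and bars, unrestricted non-negative solutions to x_1+…+x_4 = 20 number C(20+3,3) = 1771.
Subtract solutions that violate a single cap (substitute x_i' = x_i − (cap_i+1)): x_1 ≥ 5 gives C(18,3) = 816; x_2 ≥ 8 gives C(15,3) = 455; x_3 ≥ 8 gives C(15,3) = 455; x_4 ≥ 5 gives C(18,3) = 816. Together 2542.
Add back pairs where two caps are both exceeded: 120 + 120 + 286 + 35 + 120 + 120 = 801.
Subtract triples: 0 + 10 + 10 + 0 = 20.
By inclusion–exclusion the count is 1771 − 2542 + 801 − 20 = 10.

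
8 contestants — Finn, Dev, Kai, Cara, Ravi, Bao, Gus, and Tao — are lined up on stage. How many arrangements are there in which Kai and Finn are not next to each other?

There are 8! = 40320 arrangements in all. If Kai and Finn are adjacent, merging them into one block gives 2·(7)! = 10080 arrangements.
Complementary counting: 40320 − 10080 = 30240.

30240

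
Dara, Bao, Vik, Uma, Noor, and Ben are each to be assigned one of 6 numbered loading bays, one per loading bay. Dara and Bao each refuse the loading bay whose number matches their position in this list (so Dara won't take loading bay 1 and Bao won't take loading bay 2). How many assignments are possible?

Let Aᵢ (for i ∈ {1, 2}) be the placements that put person i in their forbidden loading bay. Any j of these fix j positions, leaving (6−j)! ways to fill the rest, and there are C(2,j) ways to pick which j.
By inclusion–exclusion, the number of valid placements is Σ_{j=0}^{2} (−1)^j C(2,j)·(6−j)!.
Computing: 720 − 240 + 24 = 504.

504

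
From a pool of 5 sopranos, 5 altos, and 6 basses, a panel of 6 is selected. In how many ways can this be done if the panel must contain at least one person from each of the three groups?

6875

With no constraint there are C(16,6) = 8008 possible selections.
Subtract selections that omit an entire group: no sopranos → C(11,6) = 462; no altos → C(11,6) = 462; no basses → C(10,6) = 210.
Add back selections omitting two groups (i.e. drawn from a single group): C(5,6) + C(5,6) + C(6,6) = 1.
By inclusion–exclusion: 8008 − 1134 + 1 = 6875.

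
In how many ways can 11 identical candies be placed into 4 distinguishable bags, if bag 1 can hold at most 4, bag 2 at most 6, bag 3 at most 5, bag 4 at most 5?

Ignoring the caps, the number of non-negative solutions to x_1+…+x_4 = 11 is C(14,3) = 364.
Subtract solutions that violate a single cap (substitute x_i' = x_i − (cap_i+1)): x_1 ≥ 5 gives C(9,3) = 84; x_2 ≥ 7 gives C(7,3) = 35; x_3 ≥ 6 gives C(8,3) = 56; x_4 ≥ 6 gives C(8,3) = 56. Together 231.
Add back pairs where two caps are both exceeded: 0 + 1 + 1 + 0 + 0 + 0 = 2.
By inclusion–exclusion the count is 364 − 231 + 2 = 135.

135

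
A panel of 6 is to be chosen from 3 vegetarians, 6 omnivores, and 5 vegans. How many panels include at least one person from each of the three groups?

Total 6-person selections from all 14: C(14,6) = 3003.
Subtract selections that omit an entire group: no vegetarians → C(11,6) = 462; no omnivores → C(8,6) = 28; no vegans → C(9,6) = 84.
Add back selections omitting two groups (i.e. drawn from a single group): C(3,6) + C(6,6) + C(5,6) = 1.
By inclusion–exclusion: 3003 − 574 + 1 = 2430.

2430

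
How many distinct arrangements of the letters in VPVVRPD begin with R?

60

Fix R in the first position and arrange the remaining 6 letters.
Those 6 letters have P appearing twice and V appearing 3 times, giving (6)!/(3!·2!) = 60.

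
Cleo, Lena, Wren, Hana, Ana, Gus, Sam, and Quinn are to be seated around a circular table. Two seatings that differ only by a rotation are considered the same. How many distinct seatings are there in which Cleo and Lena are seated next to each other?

Glue Cleo and Lena into a block (2 internal orders). Seating 7 units around a circle gives (6)! arrangements.
So 2 × (6)! = 2 × 720 = 1440.

1440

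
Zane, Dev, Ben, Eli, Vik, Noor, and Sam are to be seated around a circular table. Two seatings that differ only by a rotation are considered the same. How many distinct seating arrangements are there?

720

Around a circle, 7 distinct people have 7!/7 = (6)! = 720 rotationally distinct seatings.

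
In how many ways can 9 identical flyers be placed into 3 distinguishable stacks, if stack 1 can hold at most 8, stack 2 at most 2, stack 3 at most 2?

8

Ignoring the caps, the number of non-negative solutions to x_1+…+x_3 = 9 is C(11,2) = 55.
Subtract solutions that violate a single cap (substitute x_i' = x_i − (cap_i+1)): x_1 ≥ 9 gives C(2,2) = 1; x_2 ≥ 3 gives C(8,2) = 28; x_3 ≥ 3 gives C(8,2) = 28. Together 57.
Add back pairs where two caps are both exceeded: 0 + 0 + 10 = 10.
By inclusion–exclusion the count is 55 − 57 + 10 = 8.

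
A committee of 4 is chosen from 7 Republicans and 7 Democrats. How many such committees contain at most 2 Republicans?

721

Split by how many Republicans are chosen (0 through 2).
Sum: C(7,0)·C(7,4) + C(7,1)·C(7,3) + C(7,2)·C(7,2) = 35 + 245 + 441 = 721.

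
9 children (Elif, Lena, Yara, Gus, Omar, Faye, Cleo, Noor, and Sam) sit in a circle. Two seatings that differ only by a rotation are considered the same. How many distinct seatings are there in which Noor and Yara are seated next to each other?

Glue Noor and Yara into a block (2 internal orders). Seating 8 units around a circle gives (7)! arrangements.
So 2 × (7)! = 2 × 5040 = 10080.

10080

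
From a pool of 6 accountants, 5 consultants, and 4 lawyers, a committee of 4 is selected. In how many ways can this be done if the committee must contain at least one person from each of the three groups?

720

Unrestricted: C(15,4) = 1365 ways to pick any 4 of the 15.
Subtract selections that omit an entire group: no accountants → C(9,4) = 126; no consultants → C(10,4) = 210; no lawyers → C(11,4) = 330.
Add back selections omitting two groups (i.e. drawn from a single group): C(6,4) + C(5,4) + C(4,4) = 21.
By inclusion–exclusion: 1365 − 666 + 21 = 720.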